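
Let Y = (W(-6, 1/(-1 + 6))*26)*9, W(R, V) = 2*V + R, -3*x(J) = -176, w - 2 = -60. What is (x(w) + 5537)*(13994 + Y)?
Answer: 1064597966/15 ≈ 7.0973e+7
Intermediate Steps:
w = -58 (w = 2 - 60 = -58)
x(J) = 176/3 (x(J) = -⅓*(-176) = 176/3)
W(R, V) = R + 2*V
Y = -6552/5 (Y = ((-6 + 2/(-1 + 6))*26)*9 = ((-6 + 2/5)*26)*9 = ((-6 + 2*(⅕))*26)*9 = ((-6 + ⅖)*26)*9 = -28/5*26*9 = -728/5*9 = -6552/5 ≈ -1310.4)
(x(w) + 5537)*(13994 + Y) = (176/3 + 5537)*(13994 - 6552/5) = (16787/3)*(63418/5) = 1064597966/15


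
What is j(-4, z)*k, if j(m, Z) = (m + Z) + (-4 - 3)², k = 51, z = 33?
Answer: 3978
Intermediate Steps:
j(m, Z) = 49 + Z + m (j(m, Z) = (Z + m) + (-7)² = (Z + m) + 49 = 49 + Z + m)
j(-4, z)*k = (49 + 33 - 4)*51 = 78*51 = 3978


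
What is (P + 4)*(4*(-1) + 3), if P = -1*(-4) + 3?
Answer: -11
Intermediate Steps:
P = 7 (P = 4 + 3 = 7)
(P + 4)*(4*(-1) + 3) = (7 + 4)*(4*(-1) + 3) = 11*(-4 + 3) = 11*(-1) = -11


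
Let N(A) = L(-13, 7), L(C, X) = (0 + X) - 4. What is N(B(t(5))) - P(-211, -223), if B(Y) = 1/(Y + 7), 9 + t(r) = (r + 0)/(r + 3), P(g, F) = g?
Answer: 214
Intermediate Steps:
L(C, X) = -4 + X (L(C, X) = X - 4 = -4 + X)
t(r) = -9 + r/(3 + r) (t(r) = -9 + (r + 0)/(r + 3) = -9 + r/(3 + r))
B(Y) = 1/(7 + Y)
N(A) = 3 (N(A) = -4 + 7 = 3)
N(B(t(5))) - P(-211, -223) = 3 - 1*(-211) = 3 + 211 = 214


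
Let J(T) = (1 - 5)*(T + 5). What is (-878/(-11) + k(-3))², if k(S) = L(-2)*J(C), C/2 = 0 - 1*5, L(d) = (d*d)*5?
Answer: 27857284/121 ≈ 2.3023e+5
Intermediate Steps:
L(d) = 5*d² (L(d) = d²*5 = 5*d²)
C = -10 (C = 2*(0 - 1*5) = 2*(0 - 5) = 2*(-5) = -10)
J(T) = -20 - 4*T (J(T) = -4*(5 + T) = -20 - 4*T)
k(S) = 400 (k(S) = (5*(-2)²)*(-20 - 4*(-10)) = (5*4)*(-20 + 40) = 20*20 = 400)
(-878/(-11) + k(-3))² = (-878/(-11) + 400)² = (-878*(-1/11) + 400)² = (878/11 + 400)² = (5278/11)² = 27857284/121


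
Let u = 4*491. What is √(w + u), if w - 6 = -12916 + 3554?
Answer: 4*I*√462 ≈ 85.977*I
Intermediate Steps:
u = 1964
w = -9356 (w = 6 + (-12916 + 3554) = 6 - 9362 = -9356)
√(w + u) = √(-9356 + 1964) = √(-7392) = 4*I*√462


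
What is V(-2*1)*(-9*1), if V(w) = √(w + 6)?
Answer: -18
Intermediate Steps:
V(w) = √(6 + w)
V(-2*1)*(-9*1) = √(6 - 2*1)*(-9*1) = √(6 - 2)*(-9) = √4*(-9) = 2*(-9) = -18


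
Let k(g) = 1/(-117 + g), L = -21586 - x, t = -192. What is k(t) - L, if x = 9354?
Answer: 9560459/309 ≈ 30940.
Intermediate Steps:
L = -30940 (L = -21586 - 1*9354 = -21586 - 9354 = -30940)
k(t) - L = 1/(-117 - 192) - 1*(-30940) = 1/(-309) + 30940 = -1/309 + 30940 = 9560459/309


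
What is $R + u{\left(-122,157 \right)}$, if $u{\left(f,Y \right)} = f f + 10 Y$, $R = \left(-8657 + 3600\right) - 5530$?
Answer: $5867$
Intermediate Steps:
$R = -10587$ ($R = -5057 - 5530 = -10587$)
$u{\left(f,Y \right)} = f^{2} + 10 Y$
$R + u{\left(-122,157 \right)} = -10587 + \left(\left(-122\right)^{2} + 10 \cdot 157\right) = -10587 + \left(14884 + 1570\right) = -10587 + 16454 = 5867$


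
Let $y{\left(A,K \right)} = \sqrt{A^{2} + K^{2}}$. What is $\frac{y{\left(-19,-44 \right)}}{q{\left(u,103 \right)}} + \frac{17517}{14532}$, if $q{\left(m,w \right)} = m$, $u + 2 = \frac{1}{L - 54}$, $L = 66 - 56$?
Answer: $\frac{5839}{4844} - \frac{44 \sqrt{2297}}{89} \approx -22.489$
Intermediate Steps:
$L = 10$ ($L = 66 - 56 = 10$)
$u = - \frac{89}{44}$ ($u = -2 + \frac{1}{10 - 54} = -2 + \frac{1}{-44} = -2 - \frac{1}{44} = - \frac{89}{44} \approx -2.0227$)
$\frac{y{\left(-19,-44 \right)}}{q{\left(u,103 \right)}} + \frac{17517}{14532} = \frac{\sqrt{\left(-19\right)^{2} + \left(-44\right)^{2}}}{- \frac{89}{44}} + \frac{17517}{14532} = \sqrt{361 + 1936} \left(- \frac{44}{89}\right) + 17517 \cdot \frac{1}{14532} = \sqrt{2297} \left(- \frac{44}{89}\right) + \frac{5839}{4844} = - \frac{44 \sqrt{2297}}{89} + \frac{5839}{4844} = \frac{5839}{4844} - \frac{44 \sqrt{2297}}{89}$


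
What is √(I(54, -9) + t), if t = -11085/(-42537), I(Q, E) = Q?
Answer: √10908769619/14179 ≈ 7.3662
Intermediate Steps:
t = 3695/14179 (t = -11085*(-1/42537) = 3695/14179 ≈ 0.26060)
√(I(54, -9) + t) = √(54 + 3695/14179) = √(769361/14179) = √10908769619/14179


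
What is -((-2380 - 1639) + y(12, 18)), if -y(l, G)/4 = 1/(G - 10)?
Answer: 8039/2 ≈ 4019.5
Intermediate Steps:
y(l, G) = -4/(-10 + G) (y(l, G) = -4/(G - 10) = -4/(-10 + G))
-((-2380 - 1639) + y(12, 18)) = -((-2380 - 1639) - 4/(-10 + 18)) = -(-4019 - 4/8) = -(-4019 - 4*1/8) = -(-4019 - 1/2) = -1*(-8039/2) = 8039/2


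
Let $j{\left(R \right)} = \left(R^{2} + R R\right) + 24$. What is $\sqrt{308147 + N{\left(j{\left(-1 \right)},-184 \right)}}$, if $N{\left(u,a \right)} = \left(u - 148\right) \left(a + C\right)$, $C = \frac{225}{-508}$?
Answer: $\frac{\sqrt{21332153170}}{254} \approx 575.02$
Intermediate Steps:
$j{\left(R \right)} = 24 + 2 R^{2}$ ($j{\left(R \right)} = \left(R^{2} + R^{2}\right) + 24 = 2 R^{2} + 24 = 24 + 2 R^{2}$)
$C = - \frac{225}{508}$ ($C = 225 \left(- \frac{1}{508}\right) = - \frac{225}{508} \approx -0.44291$)
$N{\left(u,a \right)} = \left(-148 + u\right) \left(- \frac{225}{508} + a\right)$ ($N{\left(u,a \right)} = \left(u - 148\right) \left(a - \frac{225}{508}\right) = \left(-148 + u\right) \left(- \frac{225}{508} + a\right)$)
$\sqrt{308147 + N{\left(j{\left(-1 \right)},-184 \right)}} = \sqrt{308147 - \left(- \frac{3466789}{127} + \frac{93697 \left(24 + 2 \left(-1\right)^{2}\right)}{508}\right)} = \sqrt{308147 + \left(\frac{8325}{127} + 27232 - \frac{225 \left(24 + 2 \cdot 1\right)}{508} - 184 \left(24 + 2 \cdot 1\right)\right)} = \sqrt{308147 + \left(\frac{8325}{127} + 27232 - \frac{225 \left(24 + 2\right)}{508} - 184 \left(24 + 2\right)\right)} = \sqrt{308147 + \left(\frac{8325}{127} + 27232 - \frac{2925}{254} - 4784\right)} = \sqrt{308147 + \frac{5715517}{254}} = \sqrt{\frac{83984855}{254}} = \frac{\sqrt{21332153170}}{254}$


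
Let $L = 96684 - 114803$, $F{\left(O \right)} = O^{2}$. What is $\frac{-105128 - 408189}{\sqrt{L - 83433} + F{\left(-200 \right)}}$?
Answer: $- \frac{183327500}{14286621} + \frac{73331 i \sqrt{6347}}{57146484} \approx -12.832 + 0.10223 i$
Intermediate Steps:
$L = -18119$ ($L = 96684 - 114803 = -18119$)
$\frac{-105128 - 408189}{\sqrt{L - 83433} + F{\left(-200 \right)}} = \frac{-105128 - 408189}{\sqrt{-18119 - 83433} + \left(-200\right)^{2}} = - \frac{513317}{\sqrt{-101552} + 40000} = - \frac{513317}{4 i \sqrt{6347} + 40000} = - \frac{513317}{40000 + 4 i \sqrt{6347}}$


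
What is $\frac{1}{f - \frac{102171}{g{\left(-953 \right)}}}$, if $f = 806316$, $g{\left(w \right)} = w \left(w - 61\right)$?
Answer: $\frac{322114}{259725637967} \approx 1.2402 \cdot 10^{-6}$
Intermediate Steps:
$g{\left(w \right)} = w \left(-61 + w\right)$
$\frac{1}{f - \frac{102171}{g{\left(-953 \right)}}} = \frac{1}{806316 - \frac{102171}{\left(-953\right) \left(-61 - 953\right)}} = \frac{1}{806316 - \frac{102171}{\left(-953\right) \left(-1014\right)}} = \frac{1}{806316 - \frac{102171}{966342}} = \frac{1}{806316 - \frac{34057}{322114}} = \frac{1}{\frac{259725637967}{322114}} = \frac{322114}{259725637967}$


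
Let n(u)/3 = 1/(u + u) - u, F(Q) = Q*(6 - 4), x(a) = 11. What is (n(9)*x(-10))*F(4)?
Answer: -7084/3 ≈ -2361.3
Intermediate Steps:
F(Q) = 2*Q (F(Q) = Q*2 = 2*Q)
n(u) = -3*u + 3/(2*u) (n(u) = 3*(1/(u + u) - u) = 3*(1/(2*u) - u) = -3*u + 3/(2*u))
(n(9)*x(-10))*F(4) = ((-3*9 + (3/2)/9)*11)*(2*4) = ((-27 + (3/2)*(⅑))*11)*8 = ((-27 + ⅙)*11)*8 = -161/6*11*8 = -1771/6*8 = -7084/3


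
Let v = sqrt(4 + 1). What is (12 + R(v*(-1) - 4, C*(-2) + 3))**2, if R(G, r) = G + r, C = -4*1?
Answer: (19 - sqrt(5))**2 ≈ 281.03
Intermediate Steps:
C = -4
v = sqrt(5) ≈ 2.2361
(12 + R(v*(-1) - 4, C*(-2) + 3))**2 = (12 + ((sqrt(5)*(-1) - 4) + (-4*(-2) + 3)))**2 = (12 + ((-sqrt(5) - 4) + (8 + 3)))**2 = (12 + ((-4 - sqrt(5)) + 11))**2 = (12 + (7 - sqrt(5)))**2 = (19 - sqrt(5))**2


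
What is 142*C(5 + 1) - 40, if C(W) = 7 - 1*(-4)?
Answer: 1522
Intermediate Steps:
C(W) = 11 (C(W) = 7 + 4 = 11)
142*C(5 + 1) - 40 = 142*11 - 40 = 1562 - 40 = 1522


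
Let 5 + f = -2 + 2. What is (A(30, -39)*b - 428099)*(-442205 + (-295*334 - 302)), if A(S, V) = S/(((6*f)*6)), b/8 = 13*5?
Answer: 694992865609/3 ≈ 2.3166e+11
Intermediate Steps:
f = -5 (f = -5 + (-2 + 2) = -5 + 0 = -5)
b = 520 (b = 8*(13*5) = 8*65 = 520)
A(S, V) = -S/180 (A(S, V) = S/(((6*(-5))*6)) = S/((-30*6)) = S/(-180) = S*(-1/180) = -S/180)
(A(30, -39)*b - 428099)*(-442205 + (-295*334 - 302)) = (-1/180*30*520 - 428099)*(-442205 + (-295*334 - 302)) = (-⅙*520 - 428099)*(-442205 + (-98530 - 302)) = (-260/3 - 428099)*(-442205 - 98832) = -1284557/3*(-541037) = 694992865609/3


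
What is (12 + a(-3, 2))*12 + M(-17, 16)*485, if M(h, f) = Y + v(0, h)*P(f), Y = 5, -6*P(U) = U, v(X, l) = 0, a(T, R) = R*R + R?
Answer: 2641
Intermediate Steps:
a(T, R) = R + R² (a(T, R) = R² + R = R + R²)
P(U) = -U/6
M(h, f) = 5 (M(h, f) = 5 + 0*(-f/6) = 5 + 0 = 5)
(12 + a(-3, 2))*12 + M(-17, 16)*485 = (12 + 2*(1 + 2))*12 + 5*485 = (12 + 2*3)*12 + 2425 = (12 + 6)*12 + 2425 = 18*12 + 2425 = 216 + 2425 = 2641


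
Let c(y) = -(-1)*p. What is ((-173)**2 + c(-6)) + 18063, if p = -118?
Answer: 47874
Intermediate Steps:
c(y) = -118 (c(y) = -(-1)*(-118) = -1*118 = -118)
((-173)**2 + c(-6)) + 18063 = ((-173)**2 - 118) + 18063 = (29929 - 118) + 18063 = 29811 + 18063 = 47874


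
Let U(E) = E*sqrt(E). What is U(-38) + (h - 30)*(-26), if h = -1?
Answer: 806 - 38*I*sqrt(38) ≈ 806.0 - 234.25*I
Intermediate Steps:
U(E) = E**(3/2)
U(-38) + (h - 30)*(-26) = (-38)**(3/2) + (-1 - 30)*(-26) = -38*I*sqrt(38) - 31*(-26) = -38*I*sqrt(38) + 806 = 806 - 38*I*sqrt(38)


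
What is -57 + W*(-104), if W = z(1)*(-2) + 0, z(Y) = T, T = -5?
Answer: -1097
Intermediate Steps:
z(Y) = -5
W = 10 (W = -5*(-2) + 0 = 10 + 0 = 10)
-57 + W*(-104) = -57 + 10*(-104) = -57 - 1040 = -1097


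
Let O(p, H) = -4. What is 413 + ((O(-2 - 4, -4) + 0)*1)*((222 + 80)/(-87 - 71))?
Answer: 33231/79 ≈ 420.65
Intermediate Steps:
413 + ((O(-2 - 4, -4) + 0)*1)*((222 + 80)/(-87 - 71)) = 413 + ((-4 + 0)*1)*((222 + 80)/(-87 - 71)) = 413 + (-4*1)*(302/(-158)) = 413 - 1208*(-1)/158 = 413 - 4*(-151/79) = 413 + 604/79 = 33231/79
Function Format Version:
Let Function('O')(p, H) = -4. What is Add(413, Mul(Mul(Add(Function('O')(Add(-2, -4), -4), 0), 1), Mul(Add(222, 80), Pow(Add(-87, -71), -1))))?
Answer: Rational(33231, 79) ≈ 420.65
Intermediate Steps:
Add(413, Mul(Mul(Add(Function('O')(Add(-2, -4), -4), 0), 1), Mul(Add(222, 80), Pow(Add(-87, -71), -1)))) = Add(413, Mul(Mul(Add(-4, 0), 1), Mul(Add(222, 80), Pow(Add(-87, -71), -1)))) = Add(413, Mul(Mul(-4, 1), Mul(302, Pow(-158, -1)))) = Add(413, Mul(-4, Mul(302, Rational(-1, 158)))) = Add(413, Mul(-4, Rational(-151, 79))) = Add(413, Rational(604, 79)) = Rational(33231, 79)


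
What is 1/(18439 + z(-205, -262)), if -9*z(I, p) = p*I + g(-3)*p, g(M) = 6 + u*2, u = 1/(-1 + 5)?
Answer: 9/113944 ≈ 7.8986e-5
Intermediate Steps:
u = 1/4 ≈ 0.25000
g(M) = 13/2 (g(M) = 6 + (1/4)*2 = 6 + 1/2 = 13/2)
z(I, p) = -13*p/18 - I*p/9 (z(I, p) = -(p*I + 13*p/2)/9 = -(I*p + 13*p/2)/9 = -(13*p/2 + I*p)/9 = -13*p/18 - I*p/9)
1/(18439 + z(-205, -262)) = 1/(18439 - 1/18*(-262)*(13 + 2*(-205))) = 1/(18439 - 1/18*(-262)*(13 - 410)) = 1/(18439 - 1/18*(-262)*(-397)) = 1/(18439 - 52007/9) = 1/(113944/9) = 9/113944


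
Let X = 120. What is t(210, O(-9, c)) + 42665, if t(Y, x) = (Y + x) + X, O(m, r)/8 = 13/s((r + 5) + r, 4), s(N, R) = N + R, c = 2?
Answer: 43003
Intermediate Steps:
O(m, r) = 104/(9 + 2*r) (O(m, r) = 8*(13/(((r + 5) + r) + 4)) = 8*(13/(((5 + r) + r) + 4)) = 8*(13/((5 + 2*r) + 4)) = 8*(13/(9 + 2*r)) = 104/(9 + 2*r))
t(Y, x) = 120 + Y + x (t(Y, x) = (Y + x) + 120 = 120 + Y + x)
t(210, O(-9, c)) + 42665 = (120 + 210 + 104/(9 + 2*2)) + 42665 = (120 + 210 + 104/(9 + 4)) + 42665 = (120 + 210 + 104/13) + 42665 = (120 + 210 + 104*(1/13)) + 42665 = (120 + 210 + 8) + 42665 = 338 + 42665 = 43003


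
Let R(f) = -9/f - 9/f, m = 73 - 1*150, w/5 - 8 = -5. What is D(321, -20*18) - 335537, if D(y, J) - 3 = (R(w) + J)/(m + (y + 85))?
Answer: -78850748/235 ≈ -3.3554e+5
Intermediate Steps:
w = 15 (w = 40 + 5*(-5) = 40 - 25 = 15)
m = -77 (m = 73 - 150 = -77)
R(f) = -18/f
D(y, J) = 3 + (-6/5 + J)/(8 + y) (D(y, J) = 3 + (-18/15 + J)/(-77 + (y + 85)) = 3 + (-18*1/15 + J)/(-77 + (85 + y)) = 3 + (-6/5 + J)/(8 + y))
D(321, -20*18) - 335537 = (114/5 - 20*18 + 3*321)/(8 + 321) - 335537 = (114/5 - 360 + 963)/329 - 335537 = (1/329)*(3129/5) - 335537 = 447/235 - 335537 = -78850748/235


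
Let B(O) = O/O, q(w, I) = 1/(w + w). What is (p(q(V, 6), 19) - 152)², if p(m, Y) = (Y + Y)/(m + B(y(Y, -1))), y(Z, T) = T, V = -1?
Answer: 5776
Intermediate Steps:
q(w, I) = 1/(2*w)
B(O) = 1
p(m, Y) = 2*Y/(1 + m) (p(m, Y) = (Y + Y)/(m + 1) = (2*Y)/(1 + m) = 2*Y/(1 + m))
(p(q(V, 6), 19) - 152)² = (2*19/(1 + (½)/(-1)) - 152)² = (2*19/(1 + (½)*(-1)) - 152)² = (2*19/(1 - ½) - 152)² = (2*19/(½) - 152)² = (2*19*2 - 152)² = (76 - 152)² = (-76)² = 5776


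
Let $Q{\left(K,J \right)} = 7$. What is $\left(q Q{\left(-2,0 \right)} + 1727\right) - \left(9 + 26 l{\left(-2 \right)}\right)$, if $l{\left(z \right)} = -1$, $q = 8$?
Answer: $1800$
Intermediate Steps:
$\left(q Q{\left(-2,0 \right)} + 1727\right) - \left(9 + 26 l{\left(-2 \right)}\right) = \left(8 \cdot 7 + 1727\right) - -17 = \left(56 + 1727\right) + \left(-9 + 26\right) = 1783 + 17 = 1800$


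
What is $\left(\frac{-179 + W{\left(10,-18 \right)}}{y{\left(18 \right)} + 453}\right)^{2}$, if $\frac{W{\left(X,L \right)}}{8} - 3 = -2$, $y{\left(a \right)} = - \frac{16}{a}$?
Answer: $\frac{2368521}{16556761} \approx 0.14305$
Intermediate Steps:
$W{\left(X,L \right)} = 8$ ($W{\left(X,L \right)} = 24 + 8 \left(-2\right) = 24 - 16 = 8$)
$\left(\frac{-179 + W{\left(10,-18 \right)}}{y{\left(18 \right)} + 453}\right)^{2} = \left(\frac{-179 + 8}{- \frac{16}{18} + 453}\right)^{2} = \left(- \frac{171}{\left(-16\right) \frac{1}{18} + 453}\right)^{2} = \left(- \frac{171}{- \frac{8}{9} + 453}\right)^{2} = \left(- \frac{171}{\frac{4069}{9}}\right)^{2} = \left(\left(-171\right) \frac{9}{4069}\right)^{2} = \left(- \frac{1539}{4069}\right)^{2} = \frac{2368521}{16556761}$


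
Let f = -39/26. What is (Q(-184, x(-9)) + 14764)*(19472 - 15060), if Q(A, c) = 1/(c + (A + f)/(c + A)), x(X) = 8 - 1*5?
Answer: 94908782120/1457 ≈ 6.5140e+7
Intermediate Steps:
x(X) = 3 (x(X) = 8 - 5 = 3)
f = -3/2 (f = -39*1/26 = -3/2 ≈ -1.5000)
Q(A, c) = 1/(c + (-3/2 + A)/(A + c)) (Q(A, c) = 1/(c + (A - 3/2)/(c + A)) = 1/(c + (-3/2 + A)/(A + c)))
(Q(-184, x(-9)) + 14764)*(19472 - 15060) = (2*(-184 + 3)/(-3 + 2*(-184) + 2*3² + 2*(-184)*3) + 14764)*(19472 - 15060) = (2*(-181)/(-3 - 368 + 2*9 - 1104) + 14764)*4412 = (2*(-181)/(-3 - 368 + 18 - 1104) + 14764)*4412 = (2*(-181)/(-1457) + 14764)*4412 = (2*(-1/1457)*(-181) + 14764)*4412 = (362/1457 + 14764)*4412 = (21511510/1457)*4412 = 94908782120/1457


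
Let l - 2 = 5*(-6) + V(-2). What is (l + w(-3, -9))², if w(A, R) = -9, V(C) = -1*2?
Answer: 1521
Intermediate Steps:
V(C) = -2
l = -30 (l = 2 + (5*(-6) - 2) = 2 + (-30 - 2) = 2 - 32 = -30)
(l + w(-3, -9))² = (-30 - 9)² = (-39)² = 1521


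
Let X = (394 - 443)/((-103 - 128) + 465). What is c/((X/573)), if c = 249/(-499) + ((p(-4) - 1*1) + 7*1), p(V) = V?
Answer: -14346774/3493 ≈ -4107.3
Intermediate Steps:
X = -49/234 (X = -49/(-231 + 465) = -49/234 ≈ -0.20940)
c = 749/499 (c = 249/(-499) + ((-4 - 1*1) + 7*1) = 249*(-1/499) + ((-4 - 1) + 7) = -249/499 + (-5 + 7) = -249/499 + 2 = 749/499 ≈ 1.5010)
c/((X/573)) = 749/(499*((-49/234/573))) = 749/(499*((-49/234*1/573))) = 749/(499*(-49/134082)) = (749/499)*(-134082/49) = -14346774/3493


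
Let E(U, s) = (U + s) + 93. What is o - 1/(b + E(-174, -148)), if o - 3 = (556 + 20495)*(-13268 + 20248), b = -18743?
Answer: 2787669469477/18972 ≈ 1.4694e+8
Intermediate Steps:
E(U, s) = 93 + U + s
o = 146935983 (o = 3 + (556 + 20495)*(-13268 + 20248) = 3 + 21051*6980 = 3 + 146935980 = 146935983)
o - 1/(b + E(-174, -148)) = 146935983 - 1/(-18743 + (93 - 174 - 148)) = 146935983 - 1/(-18743 - 229) = 146935983 - 1/(-18972) = 146935983 - 1*(-1/18972) = 146935983 + 1/18972 = 2787669469477/18972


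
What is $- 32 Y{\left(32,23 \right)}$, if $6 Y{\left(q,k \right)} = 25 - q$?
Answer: $\frac{112}{3} \approx 37.333$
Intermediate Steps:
$Y{\left(q,k \right)} = \frac{25}{6} - \frac{q}{6}$ ($Y{\left(q,k \right)} = \frac{25 - q}{6} = \frac{25}{6} - \frac{q}{6}$)
$- 32 Y{\left(32,23 \right)} = - 32 \left(\frac{25}{6} - \frac{16}{3}\right) = \left(-32\right) \left(- \frac{7}{6}\right) = \frac{112}{3}$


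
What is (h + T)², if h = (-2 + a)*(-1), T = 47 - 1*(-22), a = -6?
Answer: 5929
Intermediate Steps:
T = 69 (T = 47 + 22 = 69)
h = 8 (h = (-2 - 6)*(-1) = -8*(-1) = 8)
(h + T)² = (8 + 69)² = 77² = 5929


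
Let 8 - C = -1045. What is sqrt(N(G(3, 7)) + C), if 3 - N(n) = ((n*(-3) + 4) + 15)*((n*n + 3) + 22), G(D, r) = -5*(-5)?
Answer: 4*sqrt(2341) ≈ 193.54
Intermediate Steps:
G(D, r) = 25
C = 1053 (C = 8 - 1*(-1045) = 8 + 1045 = 1053)
N(n) = 3 - (19 - 3*n)*(25 + n**2) (N(n) = 3 - ((n*(-3) + 4) + 15)*((n*n + 3) + 22) = 3 - ((-3*n + 4) + 15)*((n**2 + 3) + 22) = 3 - ((4 - 3*n) + 15)*((3 + n**2) + 22) = 3 - (19 - 3*n)*(25 + n**2))
sqrt(N(G(3, 7)) + C) = sqrt((-472 - 19*25**2 + 3*25**3 + 75*25) + 1053) = sqrt((-472 - 19*625 + 3*15625 + 1875) + 1053) = sqrt((-472 - 11875 + 46875 + 1875) + 1053) = sqrt(36403 + 1053) = sqrt(37456) = 4*sqrt(2341)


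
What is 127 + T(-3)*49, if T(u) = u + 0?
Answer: -20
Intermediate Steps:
T(u) = u
127 + T(-3)*49 = 127 - 3*49 = 127 - 147 = -20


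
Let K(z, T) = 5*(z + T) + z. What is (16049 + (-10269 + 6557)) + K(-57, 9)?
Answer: 12040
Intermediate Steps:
K(z, T) = 5*T + 6*z (K(z, T) = 5*(T + z) + z = (5*T + 5*z) + z = 5*T + 6*z)
(16049 + (-10269 + 6557)) + K(-57, 9) = (16049 + (-10269 + 6557)) + (5*9 + 6*(-57)) = (16049 - 3712) + (45 - 342) = 12337 - 297 = 12040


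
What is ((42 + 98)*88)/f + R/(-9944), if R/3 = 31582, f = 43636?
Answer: -501478297/54239548 ≈ -9.2456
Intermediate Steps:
R = 94746 (R = 3*31582 = 94746)
((42 + 98)*88)/f + R/(-9944) = ((42 + 98)*88)/43636 + 94746/(-9944) = (140*88)*(1/43636) + 94746*(-1/9944) = 12320*(1/43636) - 47373/4972 = 3080/10909 - 47373/4972 = -501478297/54239548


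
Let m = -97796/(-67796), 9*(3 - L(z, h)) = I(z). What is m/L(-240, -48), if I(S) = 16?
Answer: 220041/186439 ≈ 1.1802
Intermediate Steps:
L(z, h) = 11/9 (L(z, h) = 3 - ⅑*16 = 3 - 16/9 = 11/9)
m = 24449/16949 (m = -97796*(-1/67796) = 24449/16949 ≈ 1.4425)
m/L(-240, -48) = 24449/(16949*(11/9)) = (24449/16949)*(9/11) = 220041/186439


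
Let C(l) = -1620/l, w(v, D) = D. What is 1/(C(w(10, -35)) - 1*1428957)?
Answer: -7/10002375 ≈ -6.9983e-7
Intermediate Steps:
1/(C(w(10, -35)) - 1*1428957) = 1/(-1620/(-35) - 1*1428957) = 1/(-1620*(-1/35) - 1428957) = 1/(324/7 - 1428957) = 1/(-10002375/7) = -7/10002375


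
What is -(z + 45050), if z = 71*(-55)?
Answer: -41145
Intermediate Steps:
z = -3905
-(z + 45050) = -(-3905 + 45050) = -1*41145 = -41145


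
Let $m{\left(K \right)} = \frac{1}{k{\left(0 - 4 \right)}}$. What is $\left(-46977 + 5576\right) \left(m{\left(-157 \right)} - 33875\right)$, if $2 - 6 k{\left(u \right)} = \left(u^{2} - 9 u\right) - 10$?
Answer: $\frac{28049301703}{20} \approx 1.4025 \cdot 10^{9}$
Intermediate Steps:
$k{\left(u \right)} = 2 - \frac{u^{2}}{6} + \frac{3 u}{2}$ ($k{\left(u \right)} = \frac{1}{3} - \frac{\left(u^{2} - 9 u\right) - 10}{6} = \frac{1}{3} - \frac{-10 + u^{2} - 9 u}{6} = \frac{1}{3} + \left(\frac{5}{3} - \frac{u^{2}}{6} + \frac{3 u}{2}\right) = 2 - \frac{u^{2}}{6} + \frac{3 u}{2}$)
$m{\left(K \right)} = - \frac{3}{20}$ ($m{\left(K \right)} = \frac{1}{2 - \frac{\left(0 - 4\right)^{2}}{6} + \frac{3 \left(0 - 4\right)}{2}} = \frac{1}{2 - \frac{\left(-4\right)^{2}}{6} + \frac{3}{2} \left(-4\right)} = \frac{1}{2 - \frac{8}{3} - 6} = \frac{1}{- \frac{20}{3}} = - \frac{3}{20}$)
$\left(-46977 + 5576\right) \left(m{\left(-157 \right)} - 33875\right) = \left(-46977 + 5576\right) \left(- \frac{3}{20} - 33875\right) = \left(-41401\right) \left(- \frac{677503}{20}\right) = \frac{28049301703}{20}$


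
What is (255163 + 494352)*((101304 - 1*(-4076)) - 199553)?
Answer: -70584076095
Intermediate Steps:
(255163 + 494352)*((101304 - 1*(-4076)) - 199553) = 749515*((101304 + 4076) - 199553) = 749515*(105380 - 199553) = 749515*(-94173) = -70584076095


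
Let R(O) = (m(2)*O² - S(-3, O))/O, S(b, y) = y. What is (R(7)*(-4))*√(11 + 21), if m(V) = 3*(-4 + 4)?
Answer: 16*√2 ≈ 22.627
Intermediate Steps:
m(V) = 0 (m(V) = 3*0 = 0)
R(O) = -1 (R(O) = (0*O² - O)/O = (0 - O)/O = (-O)/O = -1)
(R(7)*(-4))*√(11 + 21) = (-1*(-4))*√(11 + 21) = 4*√32 = 4*(4*√2) = 16*√2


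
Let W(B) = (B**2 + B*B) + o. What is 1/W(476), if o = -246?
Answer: 1/452906 ≈ 2.2080e-6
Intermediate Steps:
W(B) = -246 + 2*B**2 (W(B) = (B**2 + B*B) - 246 = (B**2 + B**2) - 246 = 2*B**2 - 246 = -246 + 2*B**2)
1/W(476) = 1/(-246 + 2*476**2) = 1/(-246 + 2*226576) = 1/(-246 + 453152) = 1/452906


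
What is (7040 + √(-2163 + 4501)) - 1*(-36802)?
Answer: 43842 + √2338 ≈ 43890.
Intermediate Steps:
(7040 + √(-2163 + 4501)) - 1*(-36802) = (7040 + √2338) + 36802 = 43842 + √2338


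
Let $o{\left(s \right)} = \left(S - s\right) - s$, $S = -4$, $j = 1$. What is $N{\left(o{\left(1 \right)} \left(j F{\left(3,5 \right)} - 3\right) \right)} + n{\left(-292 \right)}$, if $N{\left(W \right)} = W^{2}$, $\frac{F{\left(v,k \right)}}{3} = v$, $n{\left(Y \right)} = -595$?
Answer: $701$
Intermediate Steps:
$F{\left(v,k \right)} = 3 v$
$o{\left(s \right)} = -4 - 2 s$ ($o{\left(s \right)} = \left(-4 - s\right) - s = -4 - 2 s$)
$N{\left(o{\left(1 \right)} \left(j F{\left(3,5 \right)} - 3\right) \right)} + n{\left(-292 \right)} = \left(\left(-4 - 2\right) \left(1 \cdot 3 \cdot 3 - 3\right)\right)^{2} - 595 = \left(\left(-4 - 2\right) \left(1 \cdot 9 - 3\right)\right)^{2} - 595 = \left(- 6 \left(9 - 3\right)\right)^{2} - 595 = \left(\left(-6\right) 6\right)^{2} - 595 = \left(-36\right)^{2} - 595 = 1296 - 595 = 701$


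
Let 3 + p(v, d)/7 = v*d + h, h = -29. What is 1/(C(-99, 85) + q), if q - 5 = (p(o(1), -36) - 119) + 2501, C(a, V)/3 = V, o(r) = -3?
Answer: 1/3174 ≈ 0.00031506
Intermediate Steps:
p(v, d) = -224 + 7*d*v (p(v, d) = -21 + 7*(v*d - 29) = -21 + 7*(d*v - 29) = -21 + 7*(-29 + d*v) = -21 + (-203 + 7*d*v) = -224 + 7*d*v)
C(a, V) = 3*V
q = 2919 (q = 5 + (((-224 + 7*(-36)*(-3)) - 119) + 2501) = 5 + (((-224 + 756) - 119) + 2501) = 5 + ((532 - 119) + 2501) = 5 + (413 + 2501) = 5 + 2914 = 2919)
1/(C(-99, 85) + q) = 1/(3*85 + 2919) = 1/(255 + 2919) = 1/3174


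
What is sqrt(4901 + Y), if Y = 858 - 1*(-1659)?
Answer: sqrt(7418) ≈ 86.128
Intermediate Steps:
Y = 2517 (Y = 858 + 1659 = 2517)
sqrt(4901 + Y) = sqrt(4901 + 2517) = sqrt(7418)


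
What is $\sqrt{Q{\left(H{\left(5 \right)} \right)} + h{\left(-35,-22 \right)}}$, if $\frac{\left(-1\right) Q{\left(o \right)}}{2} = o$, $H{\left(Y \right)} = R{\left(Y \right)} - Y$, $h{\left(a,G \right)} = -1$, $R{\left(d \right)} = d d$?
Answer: $i \sqrt{41} \approx 6.4031 i$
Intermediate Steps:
$R{\left(d \right)} = d^{2}$
$H{\left(Y \right)} = Y^{2} - Y$
$Q{\left(o \right)} = - 2 o$
$\sqrt{Q{\left(H{\left(5 \right)} \right)} + h{\left(-35,-22 \right)}} = \sqrt{- 2 \cdot 5 \left(-1 + 5\right) - 1} = \sqrt{- 2 \cdot 5 \cdot 4 - 1} = \sqrt{\left(-2\right) 20 - 1} = \sqrt{-40 - 1} = \sqrt{-41} = i \sqrt{41}$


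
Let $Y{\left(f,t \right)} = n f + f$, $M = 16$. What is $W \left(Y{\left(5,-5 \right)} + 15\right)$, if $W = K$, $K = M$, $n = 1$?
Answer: $400$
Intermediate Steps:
$K = 16$
$Y{\left(f,t \right)} = 2 f$ ($Y{\left(f,t \right)} = 1 f + f = f + f = 2 f$)
$W = 16$
$W \left(Y{\left(5,-5 \right)} + 15\right) = 16 \left(2 \cdot 5 + 15\right) = 16 \left(10 + 15\right) = 16 \cdot 25 = 400$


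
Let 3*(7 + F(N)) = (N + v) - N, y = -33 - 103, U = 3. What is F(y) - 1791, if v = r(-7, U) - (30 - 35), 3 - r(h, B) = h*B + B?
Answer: -5368/3 ≈ -1789.3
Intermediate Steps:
r(h, B) = 3 - B - B*h (r(h, B) = 3 - (h*B + B) = 3 - (B*h + B) = 3 - (B + B*h) = 3 + (-B - B*h) = 3 - B - B*h)
v = 26 (v = (3 - 1*3 - 1*3*(-7)) - (30 - 35) = (3 - 3 + 21) - 1*(-5) = 21 + 5 = 26)
y = -136
F(N) = 5/3 (F(N) = -7 + ((N + 26) - N)/3 = -7 + ((26 + N) - N)/3 = -7 + (⅓)*26 = -7 + 26/3 = 5/3)
F(y) - 1791 = 5/3 - 1791 = -5368/3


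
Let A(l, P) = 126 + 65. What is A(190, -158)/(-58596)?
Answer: -191/58596 ≈ -0.0032596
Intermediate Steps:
A(l, P) = 191
A(190, -158)/(-58596) = 191/(-58596) = 191*(-1/58596) = -191/58596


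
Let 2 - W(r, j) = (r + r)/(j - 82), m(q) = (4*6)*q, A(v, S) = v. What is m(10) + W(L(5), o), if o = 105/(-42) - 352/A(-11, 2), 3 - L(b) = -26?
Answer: 25526/105 ≈ 243.10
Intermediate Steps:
L(b) = 29 (L(b) = 3 - 1*(-26) = 3 + 26 = 29)
m(q) = 24*q
o = 59/2 (o = 105/(-42) - 352/(-11) = 105*(-1/42) - 352*(-1/11) = -5/2 + 32 = 59/2 ≈ 29.500)
W(r, j) = 2 - 2*r/(-82 + j) (W(r, j) = 2 - (r + r)/(j - 82) = 2 - 2*r/(-82 + j))
m(10) + W(L(5), o) = 24*10 + 2*(-82 + 59/2 - 1*29)/(-82 + 59/2) = 240 + 2*(-82 + 59/2 - 29)/(-105/2) = 240 + 2*(-2/105)*(-163/2) = 240 + 326/105 = 25526/105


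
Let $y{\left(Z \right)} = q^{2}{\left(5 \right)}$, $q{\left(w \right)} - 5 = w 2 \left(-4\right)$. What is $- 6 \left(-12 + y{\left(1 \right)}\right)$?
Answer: $-7278$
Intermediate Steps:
$q{\left(w \right)} = 5 - 8 w$ ($q{\left(w \right)} = 5 + w 2 \left(-4\right) = 5 + 2 w \left(-4\right) = 5 - 8 w$)
$y{\left(Z \right)} = 1225$ ($y{\left(Z \right)} = \left(5 - 40\right)^{2} = \left(-35\right)^{2} = 1225$)
$- 6 \left(-12 + y{\left(1 \right)}\right) = - 6 \left(-12 + 1225\right) = \left(-6\right) 1213 = -7278$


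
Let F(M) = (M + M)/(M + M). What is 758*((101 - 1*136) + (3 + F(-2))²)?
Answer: -14402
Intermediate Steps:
F(M) = 1 (F(M) = (2*M)/((2*M)) = (2*M)*(1/(2*M)) = 1)
758*((101 - 1*136) + (3 + F(-2))²) = 758*((101 - 1*136) + (3 + 1)²) = 758*((101 - 136) + 4²) = 758*(-35 + 16) = 758*(-19) = -14402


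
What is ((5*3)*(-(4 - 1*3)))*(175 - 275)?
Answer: 1500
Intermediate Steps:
((5*3)*(-(4 - 1*3)))*(175 - 275) = (15*(-(4 - 3)))*(-100) = (15*(-1*1))*(-100) = (15*(-1))*(-100) = -15*(-100) = 1500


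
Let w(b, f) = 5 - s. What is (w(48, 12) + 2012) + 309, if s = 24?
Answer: 2302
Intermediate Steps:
w(b, f) = -19 (w(b, f) = 5 - 1*24 = 5 - 24 = -19)
(w(48, 12) + 2012) + 309 = (-19 + 2012) + 309 = 1993 + 309 = 2302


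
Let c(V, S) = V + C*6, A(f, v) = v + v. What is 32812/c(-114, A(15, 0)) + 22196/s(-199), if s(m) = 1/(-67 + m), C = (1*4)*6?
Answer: -88545634/15 ≈ -5.9030e+6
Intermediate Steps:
C = 24 (C = 4*6 = 24)
A(f, v) = 2*v
c(V, S) = 144 + V (c(V, S) = V + 24*6 = V + 144 = 144 + V)
32812/c(-114, A(15, 0)) + 22196/s(-199) = 32812/(144 - 114) + 22196/(1/(-67 - 199)) = 32812/30 + 22196/(1/(-266)) = 32812*(1/30) + 22196/(-1/266) = 16406/15 + 22196*(-266) = 16406/15 - 5904136 = -88545634/15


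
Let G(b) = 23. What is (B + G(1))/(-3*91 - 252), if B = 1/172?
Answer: -1319/30100 ≈ -0.043821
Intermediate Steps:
B = 1/172 ≈ 0.0058140
(B + G(1))/(-3*91 - 252) = (1/172 + 23)/(-3*91 - 252) = 3957/(172*(-273 - 252)) = (3957/172)/(-525) = (3957/172)*(-1/525) = -1319/30100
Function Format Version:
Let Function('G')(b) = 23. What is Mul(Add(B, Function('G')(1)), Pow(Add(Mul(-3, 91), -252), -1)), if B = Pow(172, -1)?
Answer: Rational(-1319, 30100) ≈ -0.043821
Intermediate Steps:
B = Rational(1, 172) ≈ 0.0058140
Mul(Add(B, Function('G')(1)), Pow(Add(Mul(-3, 91), -252), -1)) = Mul(Add(Rational(1, 172), 23), Pow(Add(Mul(-3, 91), -252), -1)) = Mul(Rational(3957, 172), Pow(Add(-273, -252), -1)) = Mul(Rational(3957, 172), Pow(-525, -1)) = Mul(Rational(3957, 172), Rational(-1, 525)) = Rational(-1319, 30100)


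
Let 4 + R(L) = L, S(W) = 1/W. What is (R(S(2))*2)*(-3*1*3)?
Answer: 63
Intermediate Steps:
R(L) = -4 + L
(R(S(2))*2)*(-3*1*3) = ((-4 + 1/2)*2)*(-3*1*3) = ((-4 + ½)*2)*(-3*3) = -7/2*2*(-9) = -7*(-9) = 63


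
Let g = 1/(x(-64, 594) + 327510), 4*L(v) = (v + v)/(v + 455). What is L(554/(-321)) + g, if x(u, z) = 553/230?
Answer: -20832350051/10960277939353 ≈ -0.0019007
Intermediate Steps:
x(u, z) = 553/230 (x(u, z) = 553*(1/230) = 553/230)
L(v) = v/(2*(455 + v)) (L(v) = ((v + v)/(v + 455))/4 = ((2*v)/(455 + v))/4 = (2*v/(455 + v))/4 = v/(2*(455 + v)))
g = 230/75327853 (g = 1/(553/230 + 327510) = 1/(75327853/230) = 230/75327853 ≈ 3.0533e-6)
L(554/(-321)) + g = (554/(-321))/(2*(455 + 554/(-321))) + 230/75327853 = (554*(-1/321))/(2*(455 + 554*(-1/321))) + 230/75327853 = (½)*(-554/321)/(455 - 554/321) + 230/75327853 = (½)*(-554/321)/(145501/321) + 230/75327853 = (½)*(-554/321)*(321/145501) + 230/75327853 = -277/145501 + 230/75327853 = -20832350051/10960277939353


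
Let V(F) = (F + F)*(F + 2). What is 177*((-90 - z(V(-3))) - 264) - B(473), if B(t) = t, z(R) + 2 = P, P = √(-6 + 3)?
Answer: -62777 - 177*I*√3 ≈ -62777.0 - 306.57*I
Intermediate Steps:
V(F) = 2*F*(2 + F) (V(F) = (2*F)*(2 + F) = 2*F*(2 + F))
P = I*√3 (P = √(-3) = I*√3 ≈ 1.732*I)
z(R) = -2 + I*√3
177*((-90 - z(V(-3))) - 264) - B(473) = 177*((-90 - (-2 + I*√3)) - 264) - 1*473 = 177*((-90 + (2 - I*√3)) - 264) - 473 = 177*((-88 - I*√3) - 264) - 473 = 177*(-352 - I*√3) - 473 = (-62304 - 177*I*√3) - 473 = -62777 - 177*I*√3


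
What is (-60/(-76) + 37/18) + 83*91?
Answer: 2584099/342 ≈ 7555.8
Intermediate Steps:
(-60/(-76) + 37/18) + 83*91 = (-60*(-1/76) + 37*(1/18)) + 7553 = (15/19 + 37/18) + 7553 = 973/342 + 7553 = 2584099/342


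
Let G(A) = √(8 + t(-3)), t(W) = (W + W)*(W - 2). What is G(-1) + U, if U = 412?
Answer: 412 + √38 ≈ 418.16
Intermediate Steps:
t(W) = 2*W*(-2 + W) (t(W) = (2*W)*(-2 + W) = 2*W*(-2 + W))
G(A) = √38 (G(A) = √(8 + 2*(-3)*(-2 - 3)) = √(8 + 2*(-3)*(-5)) = √(8 + 30) = √38)
G(-1) + U = √38 + 412 = 412 + √38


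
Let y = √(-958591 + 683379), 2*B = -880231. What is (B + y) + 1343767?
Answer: 1807303/2 + 2*I*√68803 ≈ 9.0365e+5 + 524.61*I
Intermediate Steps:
B = -880231/2 (B = (½)*(-880231) = -880231/2 ≈ -4.4012e+5)
y = 2*I*√68803 (y = √(-275212) = 2*I*√68803 ≈ 524.61*I)
(B + y) + 1343767 = (-880231/2 + 2*I*√68803) + 1343767 = 1807303/2 + 2*I*√68803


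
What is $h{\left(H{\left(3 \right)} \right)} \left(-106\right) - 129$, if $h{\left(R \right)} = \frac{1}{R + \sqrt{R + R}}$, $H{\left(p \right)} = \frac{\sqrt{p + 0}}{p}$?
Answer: $\frac{3 \left(-106 - 43 \sqrt{3} - 43 \sqrt{2} \cdot 3^{\frac{3}{4}}\right)}{\sqrt{3} + \sqrt{2} \cdot 3^{\frac{3}{4}}} \approx -193.17$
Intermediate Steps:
$H{\left(p \right)} = \frac{1}{\sqrt{p}}$ ($H{\left(p \right)} = \frac{\sqrt{p}}{p} = \frac{1}{\sqrt{p}}$)
$h{\left(R \right)} = \frac{1}{R + \sqrt{2} \sqrt{R}}$ ($h{\left(R \right)} = \frac{1}{R + \sqrt{2 R}} = \frac{1}{R + \sqrt{2} \sqrt{R}}$)
$h{\left(H{\left(3 \right)} \right)} \left(-106\right) - 129 = \frac{1}{\frac{1}{\sqrt{3}} + \sqrt{2} \sqrt{\frac{1}{\sqrt{3}}}} \left(-106\right) - 129 = \frac{1}{\frac{\sqrt{3}}{3} + \sqrt{2} \sqrt{\frac{\sqrt{3}}{3}}} \left(-106\right) - 129 = \frac{1}{\frac{\sqrt{3}}{3} + \sqrt{2} \frac{3^{\frac{3}{4}}}{3}} \left(-106\right) - 129 = \frac{1}{\frac{\sqrt{3}}{3} + \frac{\sqrt{2} \cdot 3^{\frac{3}{4}}}{3}} \left(-106\right) - 129 = - \frac{106}{\frac{\sqrt{3}}{3} + \frac{\sqrt{2} \cdot 3^{\frac{3}{4}}}{3}} - 129 = -129 - \frac{106}{\frac{\sqrt{3}}{3} + \frac{\sqrt{2} \cdot 3^{\frac{3}{4}}}{3}}$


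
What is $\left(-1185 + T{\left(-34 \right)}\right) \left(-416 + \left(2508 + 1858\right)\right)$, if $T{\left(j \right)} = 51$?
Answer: $-4479300$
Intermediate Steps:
$\left(-1185 + T{\left(-34 \right)}\right) \left(-416 + \left(2508 + 1858\right)\right) = \left(-1185 + 51\right) \left(-416 + \left(2508 + 1858\right)\right) = - 1134 \left(-416 + 4366\right) = \left(-1134\right) 3950 = -4479300$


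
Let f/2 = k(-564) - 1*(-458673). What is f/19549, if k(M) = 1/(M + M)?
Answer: 517383143/11025636 ≈ 46.925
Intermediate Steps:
k(M) = 1/(2*M)
f = 517383143/564 (f = 2*((1/2)/(-564) - 1*(-458673)) = 2*((1/2)*(-1/564) + 458673) = 2*(-1/1128 + 458673) = 2*(517383143/1128) = 517383143/564 ≈ 9.1735e+5)
f/19549 = (517383143/564)/19549 = (517383143/564)*(1/19549) = 517383143/11025636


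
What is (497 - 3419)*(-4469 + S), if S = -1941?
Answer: 18730020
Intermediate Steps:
(497 - 3419)*(-4469 + S) = (497 - 3419)*(-4469 - 1941) = -2922*(-6410) = 18730020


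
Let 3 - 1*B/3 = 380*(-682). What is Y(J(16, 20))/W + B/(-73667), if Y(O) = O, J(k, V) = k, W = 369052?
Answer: -71733172939/6796738421 ≈ -10.554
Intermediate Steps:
B = 777489 (B = 9 - 1140*(-682) = 9 - 3*(-259160) = 9 + 777480 = 777489)
Y(J(16, 20))/W + B/(-73667) = 16/369052 + 777489/(-73667) = 16*(1/369052) + 777489*(-1/73667) = 4/92263 - 777489/73667 = -71733172939/6796738421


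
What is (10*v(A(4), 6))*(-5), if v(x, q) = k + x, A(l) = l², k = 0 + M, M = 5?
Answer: -1050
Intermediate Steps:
k = 5 (k = 0 + 5 = 5)
v(x, q) = 5 + x
(10*v(A(4), 6))*(-5) = (10*(5 + 4²))*(-5) = (10*(5 + 16))*(-5) = (10*21)*(-5) = 210*(-5) = -1050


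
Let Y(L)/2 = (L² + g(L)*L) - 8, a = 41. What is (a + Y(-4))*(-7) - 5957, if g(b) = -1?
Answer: -6412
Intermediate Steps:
Y(L) = -16 - 2*L + 2*L² (Y(L) = 2*((L² - L) - 8) = 2*(-8 + L² - L) = -16 - 2*L + 2*L²)
(a + Y(-4))*(-7) - 5957 = (41 + (-16 - 2*(-4) + 2*(-4)²))*(-7) - 5957 = (41 + (-16 + 8 + 2*16))*(-7) - 5957 = (41 + (-16 + 8 + 32))*(-7) - 5957 = (41 + 24)*(-7) - 5957 = 65*(-7) - 5957 = -455 - 5957 = -6412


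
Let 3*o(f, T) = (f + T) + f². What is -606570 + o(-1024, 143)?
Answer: -772015/3 ≈ -2.5734e+5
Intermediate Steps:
o(f, T) = T/3 + f/3 + f²/3 (o(f, T) = ((f + T) + f²)/3 = ((T + f) + f²)/3 = (T + f + f²)/3 = T/3 + f/3 + f²/3)
-606570 + o(-1024, 143) = -606570 + ((⅓)*143 + (⅓)*(-1024) + (⅓)*(-1024)²) = -606570 + (143/3 - 1024/3 + (⅓)*1048576) = -606570 + (143/3 - 1024/3 + 1048576/3) = -606570 + 1047695/3 = -772015/3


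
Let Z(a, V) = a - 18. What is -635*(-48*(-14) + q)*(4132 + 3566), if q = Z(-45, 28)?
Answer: -2976932070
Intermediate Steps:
Z(a, V) = -18 + a
q = -63 (q = -18 - 45 = -63)
-635*(-48*(-14) + q)*(4132 + 3566) = -635*(-48*(-14) - 63)*(4132 + 3566) = -635*(672 - 63)*7698 = -386715*7698 = -635*4688082 = -2976932070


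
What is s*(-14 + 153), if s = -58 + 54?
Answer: -556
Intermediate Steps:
s = -4
s*(-14 + 153) = -4*(-14 + 153) = -4*139 = -556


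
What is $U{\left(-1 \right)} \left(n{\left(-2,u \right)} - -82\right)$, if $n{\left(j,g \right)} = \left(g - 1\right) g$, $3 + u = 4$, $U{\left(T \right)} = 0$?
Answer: $0$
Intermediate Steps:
$u = 1$ ($u = -3 + 4 = 1$)
$n{\left(j,g \right)} = g \left(-1 + g\right)$ ($n{\left(j,g \right)} = \left(-1 + g\right) g = g \left(-1 + g\right)$)
$U{\left(-1 \right)} \left(n{\left(-2,u \right)} - -82\right) = 0 \left(1 \left(-1 + 1\right) - -82\right) = 0 \left(1 \cdot 0 + 82\right) = 0 \left(0 + 82\right) = 0 \cdot 82 = 0$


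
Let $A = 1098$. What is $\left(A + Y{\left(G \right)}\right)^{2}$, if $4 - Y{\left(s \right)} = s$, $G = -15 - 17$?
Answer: $1285956$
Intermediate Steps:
$G = -32$ ($G = -15 - 17 = -32$)
$Y{\left(s \right)} = 4 - s$
$\left(A + Y{\left(G \right)}\right)^{2} = \left(1098 + \left(4 - -32\right)\right)^{2} = \left(1098 + \left(4 + 32\right)\right)^{2} = \left(1098 + 36\right)^{2} = 1134^{2} = 1285956$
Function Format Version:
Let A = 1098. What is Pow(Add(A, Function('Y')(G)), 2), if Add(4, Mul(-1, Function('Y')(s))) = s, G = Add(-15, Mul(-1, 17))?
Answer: 1285956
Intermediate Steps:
G = -32 (G = Add(-15, -17) = -32)
Function('Y')(s) = Add(4, Mul(-1, s))
Pow(Add(A, Function('Y')(G)), 2) = Pow(Add(1098, Add(4, Mul(-1, -32))), 2) = Pow(Add(1098, Add(4, 32)), 2) = Pow(Add(1098, 36), 2) = Pow(1134, 2) = 1285956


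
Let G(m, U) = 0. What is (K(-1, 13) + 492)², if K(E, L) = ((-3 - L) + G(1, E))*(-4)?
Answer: 309136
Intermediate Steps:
K(E, L) = 12 + 4*L (K(E, L) = ((-3 - L) + 0)*(-4) = (-3 - L)*(-4) = 12 + 4*L)
(K(-1, 13) + 492)² = ((12 + 4*13) + 492)² = ((12 + 52) + 492)² = (64 + 492)² = 556² = 309136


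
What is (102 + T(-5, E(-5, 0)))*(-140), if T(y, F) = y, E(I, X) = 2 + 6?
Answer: -13580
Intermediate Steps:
E(I, X) = 8
(102 + T(-5, E(-5, 0)))*(-140) = (102 - 5)*(-140) = 97*(-140) = -13580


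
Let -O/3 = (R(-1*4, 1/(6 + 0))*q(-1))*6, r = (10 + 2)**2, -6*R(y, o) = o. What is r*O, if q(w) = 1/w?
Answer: -72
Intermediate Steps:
R(y, o) = -o/6
r = 144 (r = 12**2 = 144)
O = -1/2 (O = -3*-1/(6*(6 + 0))/(-1)*6 = -3*-1/6/6*(-1)*6 = -3*-1/6*1/6*(-1)*6 = -3*(-1/36*(-1))*6 = -6/12 = -3*1/6 = -1/2 ≈ -0.50000)
r*O = 144*(-1/2) = -72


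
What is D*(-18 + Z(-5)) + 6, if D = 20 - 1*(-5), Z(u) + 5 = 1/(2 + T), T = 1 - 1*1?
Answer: -1113/2 ≈ -556.50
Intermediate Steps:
T = 0 (T = 1 - 1 = 0)
Z(u) = -9/2 (Z(u) = -5 + 1/(2 + 0) = -5 + 1/2 = -5 + ½ = -9/2)
D = 25 (D = 20 + 5 = 25)
D*(-18 + Z(-5)) + 6 = 25*(-18 - 9/2) + 6 = 25*(-45/2) + 6 = -1125/2 + 6 = -1113/2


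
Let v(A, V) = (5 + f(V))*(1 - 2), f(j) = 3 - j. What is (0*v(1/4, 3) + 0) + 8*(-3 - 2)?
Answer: -40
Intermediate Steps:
v(A, V) = -8 + V (v(A, V) = (5 + (3 - V))*(1 - 2) = (8 - V)*(-1) = -8 + V)
(0*v(1/4, 3) + 0) + 8*(-3 - 2) = (0*(-8 + 3) + 0) + 8*(-3 - 2) = (0*(-5) + 0) + 8*(-5) = (0 + 0) - 40 = 0 - 40 = -40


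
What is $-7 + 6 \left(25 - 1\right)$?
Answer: $137$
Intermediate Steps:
$-7 + 6 \left(25 - 1\right) = -7 + 6 \cdot 24 = -7 + 144 = 137$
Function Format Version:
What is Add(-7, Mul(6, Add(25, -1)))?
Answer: 137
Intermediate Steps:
Add(-7, Mul(6, Add(25, -1))) = Add(-7, Mul(6, 24)) = Add(-7, 144) = 137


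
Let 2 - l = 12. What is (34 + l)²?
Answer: 576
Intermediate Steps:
l = -10 (l = 2 - 1*12 = 2 - 12 = -10)
(34 + l)² = (34 - 10)² = 24² = 576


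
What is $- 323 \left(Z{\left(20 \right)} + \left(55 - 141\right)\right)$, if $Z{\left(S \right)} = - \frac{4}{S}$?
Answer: $\frac{139213}{5} \approx 27843.0$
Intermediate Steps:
$- 323 \left(Z{\left(20 \right)} + \left(55 - 141\right)\right) = - 323 \left(- \frac{4}{20} + \left(55 - 141\right)\right) = - 323 \left(\left(-4\right) \frac{1}{20} - 86\right) = - 323 \left(- \frac{1}{5} - 86\right) = \left(-323\right) \left(- \frac{431}{5}\right) = \frac{139213}{5}$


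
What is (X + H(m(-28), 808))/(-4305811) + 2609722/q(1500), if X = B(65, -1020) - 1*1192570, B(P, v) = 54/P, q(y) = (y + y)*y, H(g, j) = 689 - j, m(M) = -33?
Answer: 107926431964523/125944971750000 ≈ 0.85693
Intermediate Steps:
q(y) = 2*y**2 (q(y) = (2*y)*y = 2*y**2)
X = -77516996/65 (X = 54/65 - 1*1192570 = 54*(1/65) - 1192570 = 54/65 - 1192570 = -77516996/65 ≈ -1.1926e+6)
(X + H(m(-28), 808))/(-4305811) + 2609722/q(1500) = (-77516996/65 + (689 - 1*808))/(-4305811) + 2609722/((2*1500**2)) = (-77516996/65 + (689 - 808))*(-1/4305811) + 2609722/((2*2250000)) = (-77516996/65 - 119)*(-1/4305811) + 2609722/4500000 = -77524731/65*(-1/4305811) + 2609722*(1/4500000) = 77524731/279877715 + 1304861/2250000 = 107926431964523/125944971750000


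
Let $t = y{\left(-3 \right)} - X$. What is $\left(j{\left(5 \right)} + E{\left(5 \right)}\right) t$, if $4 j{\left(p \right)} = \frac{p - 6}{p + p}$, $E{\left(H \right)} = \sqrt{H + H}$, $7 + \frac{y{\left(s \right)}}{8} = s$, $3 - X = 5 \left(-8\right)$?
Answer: $\frac{123}{40} - 123 \sqrt{10} \approx -385.89$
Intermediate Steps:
$X = 43$ ($X = 3 - 5 \left(-8\right) = 3 - -40 = 3 + 40 = 43$)
$y{\left(s \right)} = -56 + 8 s$
$E{\left(H \right)} = \sqrt{2} \sqrt{H}$ ($E{\left(H \right)} = \sqrt{2 H} = \sqrt{2} \sqrt{H}$)
$j{\left(p \right)} = \frac{-6 + p}{8 p}$ ($j{\left(p \right)} = \frac{\left(p - 6\right) \frac{1}{p + p}}{4} = \frac{\left(-6 + p\right) \frac{1}{2 p}}{4} = \frac{\frac{1}{2} \frac{1}{p} \left(-6 + p\right)}{4} = \frac{-6 + p}{8 p}$)
$t = -123$ ($t = \left(-56 + 8 \left(-3\right)\right) - 43 = \left(-56 - 24\right) - 43 = -80 - 43 = -123$)
$\left(j{\left(5 \right)} + E{\left(5 \right)}\right) t = \left(\frac{-6 + 5}{8 \cdot 5} + \sqrt{2} \sqrt{5}\right) \left(-123\right) = \left(\frac{1}{8} \cdot \frac{1}{5} \left(-1\right) + \sqrt{10}\right) \left(-123\right) = \left(- \frac{1}{40} + \sqrt{10}\right) \left(-123\right) = \frac{123}{40} - 123 \sqrt{10}$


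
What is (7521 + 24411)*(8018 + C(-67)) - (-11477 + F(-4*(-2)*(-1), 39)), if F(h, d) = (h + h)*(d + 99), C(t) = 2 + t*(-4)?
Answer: 264666101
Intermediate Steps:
C(t) = 2 - 4*t
F(h, d) = 2*h*(99 + d) (F(h, d) = (2*h)*(99 + d) = 2*h*(99 + d))
(7521 + 24411)*(8018 + C(-67)) - (-11477 + F(-4*(-2)*(-1), 39)) = (7521 + 24411)*(8018 + (2 - 4*(-67))) - (-11477 + 2*(-4*(-2)*(-1))*(99 + 39)) = 31932*(8018 + (2 + 268)) - (-11477 + 2*(8*(-1))*138) = 31932*(8018 + 270) - (-11477 + 2*(-8)*138) = 31932*8288 - (-11477 - 2208) = 264652416 - 1*(-13685) = 264652416 + 13685 = 264666101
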